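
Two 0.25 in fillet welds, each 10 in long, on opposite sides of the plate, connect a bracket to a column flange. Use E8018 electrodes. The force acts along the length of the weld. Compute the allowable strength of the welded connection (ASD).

R_n/Ω ≈ 84.8 kip

E80XX → F_EXX = 80 ksi.
Effective throat t_e = 0.707 × 0.25 = 0.1767 in.
Total length L = 20 in; A_we = 0.1767 × 20 = 3.535 in².
F_nw = 0.6 F_EXX = 0.6 × 80 = 48 ksi.
R_n = 48 × 3.535 = 169.7 kip; R_n/Ω = 169.7/2.0 = 84.84 kip.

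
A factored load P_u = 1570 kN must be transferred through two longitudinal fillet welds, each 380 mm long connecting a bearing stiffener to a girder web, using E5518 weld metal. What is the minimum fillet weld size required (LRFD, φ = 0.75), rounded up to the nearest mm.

E55XX → F_EXX = 550 MPa.
Total weld length L = 760 mm.
Required throat t_e = P_u / (φ × 0.6 F_EXX × L) = 1570 / (0.75 × 0.6 × 550 × 760 × 10⁻³) = 8.347 mm.
Required leg w = t_e / 0.707 = 11.81 mm → use 12 mm.

w = 12 mm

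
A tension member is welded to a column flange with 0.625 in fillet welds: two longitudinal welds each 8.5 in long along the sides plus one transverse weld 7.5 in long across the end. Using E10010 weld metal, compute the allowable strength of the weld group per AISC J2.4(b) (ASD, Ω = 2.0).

R_n/Ω ≈ 341 kips

E100XX → F_EXX = 100 ksi.
t_e = 0.707 × 0.625 = 0.4419 in.
R_nwl = 0.6 × 100 × 0.4419 × 17 = 450.7 kips (longitudinal, 2 welds).
R_nwt = 0.6 × 100 × 0.4419 × 7.5 = 198.8 kips (transverse, base value).
(i) R_nwl + R_nwt = 649.6 kips; (ii) 0.85 R_nwl + 1.5 R_nwt = 681.4 kips.
R_n = max = 681.4 kips [governs: (ii)]; R_n/Ω = 340.7 kips.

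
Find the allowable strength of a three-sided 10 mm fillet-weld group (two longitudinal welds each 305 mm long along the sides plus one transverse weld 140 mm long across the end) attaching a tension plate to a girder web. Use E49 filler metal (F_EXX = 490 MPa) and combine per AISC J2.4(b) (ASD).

R_n/Ω ≈ 779 kN

t_e = 0.707 × 10 = 7.07 mm.
R_nwl = 0.6 × 490 × 7.07 × 610 × 10⁻³ = 1268 kN (longitudinal, 2 welds).
R_nwt = 0.6 × 490 × 7.07 × 140 × 10⁻³ = 291 kN (transverse, base value).
(i) R_nwl + R_nwt = 1559 kN; (ii) 0.85 R_nwl + 1.5 R_nwt = 1514 kN.
R_n = max = 1559 kN [governs: (i)]; R_n/Ω = 779.5 kN.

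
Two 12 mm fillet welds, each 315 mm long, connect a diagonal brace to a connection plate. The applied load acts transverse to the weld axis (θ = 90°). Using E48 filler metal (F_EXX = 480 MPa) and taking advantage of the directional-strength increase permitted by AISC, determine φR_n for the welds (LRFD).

φR_n ≈ 1730 kN

t_e = 0.707 × 12 = 8.484 mm; A_we = 8.484 × 630 = 5345 mm².
Directional factor: 1.0 + 0.5 sin^1.5(90°) = 1.5.
F_nw = 0.6 × 480 × 1.5 = 432 MPa.
φR_n = 0.75 × 432 × 5345 × 10⁻³ = 1732 kN.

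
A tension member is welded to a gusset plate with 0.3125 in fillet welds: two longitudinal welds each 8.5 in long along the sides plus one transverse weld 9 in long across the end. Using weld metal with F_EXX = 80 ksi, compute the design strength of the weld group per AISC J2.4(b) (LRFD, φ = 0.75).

φR_n ≈ 222 kip

t_e = 0.707 × 0.3125 = 0.2209 in.
R_nwl = 0.6 × 80 × 0.2209 × 17 = 180.3 kip (longitudinal, 2 welds).
R_nwt = 0.6 × 80 × 0.2209 × 9 = 95.44 kip (transverse, base value).
(i) R_nwl + R_nwt = 275.7 kip; (ii) 0.85 R_nwl + 1.5 R_nwt = 296.4 kip.
R_n = max = 296.4 kip [governs: (ii)]; φR_n = 222.3 kip.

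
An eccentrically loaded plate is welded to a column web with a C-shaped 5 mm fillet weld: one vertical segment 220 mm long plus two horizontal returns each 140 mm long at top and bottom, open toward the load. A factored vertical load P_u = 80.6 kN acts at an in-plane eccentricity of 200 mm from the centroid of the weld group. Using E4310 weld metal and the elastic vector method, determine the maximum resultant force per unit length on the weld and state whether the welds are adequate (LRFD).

f_max ≈ 572 N/mm; adequate

E43XX → F_EXX = 430 MPa.
Total weld length L_w = 500 mm. Treat welds as unit-width lines.
Centroid: x̄ = 2×140×70 / 500 = 39.2 mm from the vertical weld.
Polar moment about centroid: J = I_x + I_y = [220³/12 + 2×140×110²] + [220×39.2² + 2(140³/12 + 140×30.8²)] = 5336000 mm³.
Direct shear f_v = P/L_w = 80.6×10³ / 500 = 161.2 N/mm (vertical).
Torsion M = P·e = 80.6×10³ × 200 = 16120000 N·mm.
Critical point at (x, y) = (100.8, 110) from centroid. f_tx = M·y/J = 332.3 N/mm; f_ty = M·x/J = 304.5 N/mm.
Resultant f_max = √[f_tx² + (f_v + f_ty)²] = √[332.3² + (161.2 + 304.5)²] = 572.1 N/mm.
Capacity per unit length: φr_n = 0.75 × 0.6 × 430 × (0.707 × 5) = 684 N/mm.
572.1 ≤ 684 → adequate.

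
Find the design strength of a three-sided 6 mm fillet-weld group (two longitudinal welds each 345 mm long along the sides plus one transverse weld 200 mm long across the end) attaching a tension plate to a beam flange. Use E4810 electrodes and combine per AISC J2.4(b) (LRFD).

E48XX → F_EXX = 480 MPa.
t_e = 0.707 × 6 = 4.242 mm.
R_nwl = 0.6 × 480 × 4.242 × 690 × 10⁻³ = 843 kN (longitudinal, 2 welds).
R_nwt = 0.6 × 480 × 4.242 × 200 × 10⁻³ = 244.3 kN (transverse, base value).
(i) R_nwl + R_nwt = 1087 kN; (ii) 0.85 R_nwl + 1.5 R_nwt = 1083 kN.
R_n = max = 1087 kN [governs: (i)]; φR_n = 815.5 kN.

φR_n ≈ 815 kN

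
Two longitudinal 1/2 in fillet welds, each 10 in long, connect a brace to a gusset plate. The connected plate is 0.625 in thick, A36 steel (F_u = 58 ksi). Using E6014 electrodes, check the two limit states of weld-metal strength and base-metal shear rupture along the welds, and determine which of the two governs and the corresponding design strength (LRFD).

φR_n ≈ 191 kips (weld metal governs)

E60XX → F_EXX = 60 ksi.
t_e = 0.707 × 0.5 = 0.3535 in; L = 20 in.
Weld metal: φR_n = 0.75 × 0.6 × 60 × 0.3535 × 20 = 190.9 kips.
Base metal (shear rupture): φR_n = 0.75 × 0.6 × 58 × 0.625 × 20 = 326.2 kips.
Governing: weld metal.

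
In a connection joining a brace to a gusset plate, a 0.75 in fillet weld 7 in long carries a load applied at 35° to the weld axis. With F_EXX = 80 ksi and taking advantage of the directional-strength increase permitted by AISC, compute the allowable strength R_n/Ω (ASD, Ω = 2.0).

R_n/Ω ≈ 108 kip

t_e = 0.707 × 0.75 = 0.5302 in; A_we = 0.5302 × 7 = 3.712 in².
Directional factor: 1.0 + 0.5 sin^1.5(35°) = 1.217.
F_nw = 0.6 × 80 × 1.217 = 58.43 ksi.
R_n/Ω = (58.43 × 3.712) / 2.0 = 108.4 kip.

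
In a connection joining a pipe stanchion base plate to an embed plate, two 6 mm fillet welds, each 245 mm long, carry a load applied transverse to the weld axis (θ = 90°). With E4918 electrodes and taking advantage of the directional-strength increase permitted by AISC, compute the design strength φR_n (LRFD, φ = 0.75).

E49XX → F_EXX = 490 MPa.
t_e = 0.707 × 6 = 4.242 mm; A_we = 4.242 × 490 = 2079 mm².
Directional factor: 1.0 + 0.5 sin^1.5(90°) = 1.5.
F_nw = 0.6 × 490 × 1.5 = 441 MPa.
φR_n = 0.75 × 441 × 2079 × 10⁻³ = 687.5 kN.

φR_n ≈ 687 kN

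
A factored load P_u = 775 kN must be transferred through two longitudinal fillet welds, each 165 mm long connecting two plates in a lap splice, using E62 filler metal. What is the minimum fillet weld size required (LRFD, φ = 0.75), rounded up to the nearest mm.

E62XX → F_EXX = 620 MPa.
Total weld length L = 330 mm.
Required throat t_e = P_u / (φ × 0.6 F_EXX × L) = 775 / (0.75 × 0.6 × 620 × 330 × 10⁻³) = 8.418 mm.
Required leg w = t_e / 0.707 = 11.91 mm → use 12 mm.

w = 12 mm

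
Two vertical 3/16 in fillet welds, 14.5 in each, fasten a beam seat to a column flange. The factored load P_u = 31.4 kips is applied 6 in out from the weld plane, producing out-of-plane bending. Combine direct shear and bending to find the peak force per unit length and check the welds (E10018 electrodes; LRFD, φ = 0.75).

E100XX → F_EXX = 100 ksi.
L_w = 2 × 14.5 = 29 in; section modulus (unit throat) S = 2 × L²/6 = 70.08 in².
Direct shear f_v = P/L_w = 31.4/29 = 1.083 kip/in.
Moment M = P × e = 31.4 × 6 = 188.4 kip·in; bending f_b = M/S = 2.688 kip/in.
f_max = √(f_v² + f_b²) = √(1.083² + 2.688²) = 2.898 kip/in.
φr_n = 0.75 × 0.6 × 100 × (0.707 × 0.1875) = 5.965 kip/in → adequate.

f_max ≈ 2.9 kip/in; adequate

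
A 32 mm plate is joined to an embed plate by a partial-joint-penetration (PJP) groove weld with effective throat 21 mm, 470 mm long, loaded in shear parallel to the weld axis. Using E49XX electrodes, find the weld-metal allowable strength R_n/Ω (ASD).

R_n/Ω ≈ 1450 kN

E49XX → F_EXX = 490 MPa.
Effective throat (given) t_e = 21 mm.
A_we = 21 × 470 = 9870 mm².
F_nw = 0.6 F_EXX = 294 MPa.
R_n/Ω = (294 × 9870) / 2.0 × 10⁻³ = 1451 kN.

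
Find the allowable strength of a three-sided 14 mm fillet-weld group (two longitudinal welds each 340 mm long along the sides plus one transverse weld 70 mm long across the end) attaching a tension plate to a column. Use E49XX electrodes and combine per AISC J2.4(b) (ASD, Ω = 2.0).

E49XX → F_EXX = 490 MPa.
t_e = 0.707 × 14 = 9.898 mm.
R_nwl = 0.6 × 490 × 9.898 × 680 × 10⁻³ = 1979 kN (longitudinal, 2 welds).
R_nwt = 0.6 × 490 × 9.898 × 70 × 10⁻³ = 203.7 kN (transverse, base value).
(i) R_nwl + R_nwt = 2183 kN; (ii) 0.85 R_nwl + 1.5 R_nwt = 1988 kN.
R_n = max = 2183 kN [governs: (i)]; R_n/Ω = 1091 kN.

R_n/Ω ≈ 1090 kN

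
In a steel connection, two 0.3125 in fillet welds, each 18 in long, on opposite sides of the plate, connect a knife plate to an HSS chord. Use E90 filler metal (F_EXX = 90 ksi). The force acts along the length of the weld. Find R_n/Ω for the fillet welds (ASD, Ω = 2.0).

Effective throat t_e = 0.707 × 0.3125 = 0.2209 in.
Total length L = 36 in; A_we = 0.2209 × 36 = 7.954 in².
F_nw = 0.6 F_EXX = 0.6 × 90 = 54 ksi.
R_n = 54 × 7.954 = 429.5 kips; R_n/Ω = 429.5/2.0 = 214.8 kips.

R_n/Ω ≈ 215 kips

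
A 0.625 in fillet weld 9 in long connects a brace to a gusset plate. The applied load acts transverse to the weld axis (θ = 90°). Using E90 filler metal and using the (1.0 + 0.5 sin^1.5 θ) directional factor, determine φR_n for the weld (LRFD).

φR_n ≈ 242 kip

E90XX → F_EXX = 90 ksi.
t_e = 0.707 × 0.625 = 0.4419 in; A_we = 0.4419 × 9 = 3.977 in².
Directional factor: 1.0 + 0.5 sin^1.5(90°) = 1.5.
F_nw = 0.6 × 90 × 1.5 = 81 ksi.
φR_n = 0.75 × 81 × 3.977 = 241.6 kip.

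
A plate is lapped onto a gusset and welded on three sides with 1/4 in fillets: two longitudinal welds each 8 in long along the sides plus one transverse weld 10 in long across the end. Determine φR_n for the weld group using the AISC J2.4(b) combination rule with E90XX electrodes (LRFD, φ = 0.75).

E90XX → F_EXX = 90 ksi.
t_e = 0.707 × 0.25 = 0.1767 in.
R_nwl = 0.6 × 90 × 0.1767 × 16 = 152.7 kips (longitudinal, 2 welds).
R_nwt = 0.6 × 90 × 0.1767 × 10 = 95.44 kips (transverse, base value).
(i) R_nwl + R_nwt = 248.2 kips; (ii) 0.85 R_nwl + 1.5 R_nwt = 273 kips.
R_n = max = 273 kips [governs: (ii)]; φR_n = 204.7 kips.

φR_n ≈ 205 kips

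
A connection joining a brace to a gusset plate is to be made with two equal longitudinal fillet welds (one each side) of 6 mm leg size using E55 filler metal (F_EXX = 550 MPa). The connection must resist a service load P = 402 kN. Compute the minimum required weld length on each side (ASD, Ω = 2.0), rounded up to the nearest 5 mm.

L = 290 mm on each side

Throat t_e = 0.707 × 6 = 4.242 mm.
r_n/Ω = (0.6 × 550 × 4.242) / 2.0 = 699.9 N/mm = 0.6999 kN/mm.
L_req = P / (r_n/Ω) = 402 / 0.6999 = 574.3 mm total.
Per side: 574.3 / 2 = 287.2 mm.
Round up → use L = 290 mm on each side.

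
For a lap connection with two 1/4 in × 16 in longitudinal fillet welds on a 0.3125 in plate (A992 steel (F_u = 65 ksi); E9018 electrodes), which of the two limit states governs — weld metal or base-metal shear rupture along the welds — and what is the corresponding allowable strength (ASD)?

R_n/Ω ≈ 153 kips (weld metal governs)

E90XX → F_EXX = 90 ksi.
t_e = 0.707 × 0.25 = 0.1767 in; L = 32 in.
Weld metal: R_n/Ω = (1/2.0) × 0.6 × 90 × 0.1767 × 32 = 152.7 kips.
Base metal (shear rupture): R_n/Ω = (1/2.0) × 0.6 × 65 × 0.3125 × 32 = 195 kips.
Governing: weld metal.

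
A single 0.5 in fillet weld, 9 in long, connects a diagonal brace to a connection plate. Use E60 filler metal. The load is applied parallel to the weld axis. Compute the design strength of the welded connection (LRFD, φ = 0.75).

E60XX → F_EXX = 60 ksi.
Effective throat t_e = 0.707 × 0.5 = 0.3535 in.
Total length L = 9 in; A_we = 0.3535 × 9 = 3.181 in².
F_nw = 0.6 F_EXX = 0.6 × 60 = 36 ksi.
φR_n = 0.75 × 36 × 3.181 = 85.9 kip.

φR_n ≈ 85.9 kip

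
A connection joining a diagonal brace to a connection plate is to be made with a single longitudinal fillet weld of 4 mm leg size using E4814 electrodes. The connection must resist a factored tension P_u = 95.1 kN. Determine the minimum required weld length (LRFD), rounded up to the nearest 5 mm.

L = 160 mm

E48XX → F_EXX = 480 MPa.
Throat t_e = 0.707 × 4 = 2.828 mm.
φr_n = 0.75 × 0.6 × 480 × 2.828 × 10⁻³ = 0.6108 kN/mm.
L_req = P_u / φr_n = 95.1 / 0.6108 = 155.7 mm total.
Round up → use L = 160 mm.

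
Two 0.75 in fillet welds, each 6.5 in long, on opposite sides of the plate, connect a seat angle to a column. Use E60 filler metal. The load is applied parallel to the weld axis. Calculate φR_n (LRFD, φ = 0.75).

E60XX → F_EXX = 60 ksi.
Effective throat t_e = 0.707 × 0.75 = 0.5302 in.
Total length L = 13 in; A_we = 0.5302 × 13 = 6.893 in².
F_nw = 0.6 F_EXX = 0.6 × 60 = 36 ksi.
φR_n = 0.75 × 36 × 6.893 = 186.1 kips.

φR_n ≈ 186 kips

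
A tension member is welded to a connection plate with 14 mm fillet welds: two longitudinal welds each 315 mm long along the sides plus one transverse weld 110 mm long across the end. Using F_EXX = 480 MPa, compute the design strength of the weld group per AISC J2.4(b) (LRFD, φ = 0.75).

t_e = 0.707 × 14 = 9.898 mm.
R_nwl = 0.6 × 480 × 9.898 × 630 × 10⁻³ = 1796 kN (longitudinal, 2 welds).
R_nwt = 0.6 × 480 × 9.898 × 110 × 10⁻³ = 313.6 kN (transverse, base value).
(i) R_nwl + R_nwt = 2109 kN; (ii) 0.85 R_nwl + 1.5 R_nwt = 1997 kN.
R_n = max = 2109 kN [governs: (i)]; φR_n = 1582 kN.

φR_n ≈ 1580 kN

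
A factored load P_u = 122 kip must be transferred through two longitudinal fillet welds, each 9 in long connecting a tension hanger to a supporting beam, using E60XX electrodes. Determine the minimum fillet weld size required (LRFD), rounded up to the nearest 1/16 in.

w = 3/8 in

E60XX → F_EXX = 60 ksi.
Total weld length L = 18 in.
Required throat t_e = P_u / (φ × 0.6 F_EXX × L) = 122 / (0.75 × 0.6 × 60 × 18) = 0.251 in.
Required leg w = t_e / 0.707 = 0.3551 in → use 3/8 in.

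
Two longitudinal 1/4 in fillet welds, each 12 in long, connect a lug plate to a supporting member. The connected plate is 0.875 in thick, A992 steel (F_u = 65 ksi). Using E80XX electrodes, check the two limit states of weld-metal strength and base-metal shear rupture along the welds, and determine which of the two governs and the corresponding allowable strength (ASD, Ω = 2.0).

E80XX → F_EXX = 80 ksi.
t_e = 0.707 × 0.25 = 0.1767 in; L = 24 in.
Weld metal: R_n/Ω = (1/2.0) × 0.6 × 80 × 0.1767 × 24 = 101.8 kip.
Base metal (shear rupture): R_n/Ω = (1/2.0) × 0.6 × 65 × 0.875 × 24 = 409.5 kip.
Governing: weld metal.

R_n/Ω ≈ 102 kip (weld metal governs)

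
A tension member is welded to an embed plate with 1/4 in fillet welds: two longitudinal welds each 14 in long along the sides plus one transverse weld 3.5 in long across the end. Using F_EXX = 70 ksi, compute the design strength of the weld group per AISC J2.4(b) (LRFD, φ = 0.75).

φR_n ≈ 175 kips

t_e = 0.707 × 0.25 = 0.1767 in.
R_nwl = 0.6 × 70 × 0.1767 × 28 = 207.9 kips (longitudinal, 2 welds).
R_nwt = 0.6 × 70 × 0.1767 × 3.5 = 25.98 kips (transverse, base value).
(i) R_nwl + R_nwt = 233.8 kips; (ii) 0.85 R_nwl + 1.5 R_nwt = 215.7 kips.
R_n = max = 233.8 kips [governs: (i)]; φR_n = 175.4 kips.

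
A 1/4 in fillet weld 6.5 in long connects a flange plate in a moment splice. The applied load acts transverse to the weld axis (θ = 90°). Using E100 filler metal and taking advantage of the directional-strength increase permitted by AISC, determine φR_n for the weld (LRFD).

φR_n ≈ 77.5 kips

E100XX → F_EXX = 100 ksi.
t_e = 0.707 × 0.25 = 0.1767 in; A_we = 0.1767 × 6.5 = 1.149 in².
Directional factor: 1.0 + 0.5 sin^1.5(90°) = 1.5.
F_nw = 0.6 × 100 × 1.5 = 90 ksi.
φR_n = 0.75 × 90 × 1.149 = 77.55 kips.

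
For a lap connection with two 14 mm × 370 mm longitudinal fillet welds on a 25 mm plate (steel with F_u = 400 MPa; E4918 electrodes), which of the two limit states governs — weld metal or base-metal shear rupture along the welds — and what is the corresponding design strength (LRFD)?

E49XX → F_EXX = 490 MPa.
t_e = 0.707 × 14 = 9.898 mm; L = 740 mm.
Weld metal: φR_n = 0.75 × 0.6 × 490 × 9.898 × 740 × 10⁻³ = 1615 kN.
Base metal (shear rupture): φR_n = 0.75 × 0.6 × 400 × 25 × 740 × 10⁻³ = 3330 kN.
Governing: weld metal.

φR_n ≈ 1620 kN (weld metal governs)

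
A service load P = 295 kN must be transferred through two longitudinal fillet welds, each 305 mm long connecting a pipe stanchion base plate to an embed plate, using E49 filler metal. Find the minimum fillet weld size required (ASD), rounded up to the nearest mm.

E49XX → F_EXX = 490 MPa.
Total weld length L = 610 mm.
Required throat t_e = P × Ω / (0.6 F_EXX × L) = 295 × 2.0 / (0.6 × 490 × 610 × 10⁻³) = 3.29 mm.
Required leg w = t_e / 0.707 = 4.653 mm → use 5 mm.

w = 5 mm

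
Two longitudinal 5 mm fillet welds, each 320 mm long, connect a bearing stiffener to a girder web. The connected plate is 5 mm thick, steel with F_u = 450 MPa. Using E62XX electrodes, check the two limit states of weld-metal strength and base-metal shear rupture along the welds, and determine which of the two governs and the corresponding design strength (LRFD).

φR_n ≈ 631 kN (weld metal governs)

E62XX → F_EXX = 620 MPa.
t_e = 0.707 × 5 = 3.535 mm; L = 640 mm.
Weld metal: φR_n = 0.75 × 0.6 × 620 × 3.535 × 640 × 10⁻³ = 631.2 kN.
Base metal (shear rupture): φR_n = 0.75 × 0.6 × 450 × 5 × 640 × 10⁻³ = 648 kN.
Governing: weld metal.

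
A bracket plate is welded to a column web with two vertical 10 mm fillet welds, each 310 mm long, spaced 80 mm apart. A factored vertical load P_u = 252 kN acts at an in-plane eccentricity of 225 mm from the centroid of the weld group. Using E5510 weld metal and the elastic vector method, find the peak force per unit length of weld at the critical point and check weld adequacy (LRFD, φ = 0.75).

E55XX → F_EXX = 550 MPa.
Total weld length L_w = 620 mm. Treat welds as unit-width lines.
Polar moment about centroid: J = 2[d³/12 + d(b/2)²] = 2[310³/12 + 310×40²] = 5957000 mm³.
Direct shear f_v = P/L_w = 252×10³ / 620 = 406.5 N/mm (vertical).
Torsion M = P·e = 252×10³ × 225 = 56700000 N·mm.
Critical point at (x, y) = (40, 155) from centroid. f_tx = M·y/J = 1475 N/mm; f_ty = M·x/J = 380.7 N/mm.
Resultant f_max = √[f_tx² + (f_v + f_ty)²] = √[1475² + (406.5 + 380.7)²] = 1672 N/mm.
Capacity per unit length: φr_n = 0.75 × 0.6 × 550 × (0.707 × 10) = 1750 N/mm.
1672 ≤ 1750 → adequate.

f_max ≈ 1670 N/mm; adequate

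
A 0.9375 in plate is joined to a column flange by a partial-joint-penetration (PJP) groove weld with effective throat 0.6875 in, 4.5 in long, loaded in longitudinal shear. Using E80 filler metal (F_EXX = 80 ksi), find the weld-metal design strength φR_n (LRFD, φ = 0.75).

Effective throat (given) t_e = 0.6875 in.
A_we = 0.6875 × 4.5 = 3.094 in².
F_nw = 0.6 F_EXX = 48 ksi.
φR_n = 0.75 × 48 × 3.094 = 111.4 kip.

φR_n ≈ 111 kip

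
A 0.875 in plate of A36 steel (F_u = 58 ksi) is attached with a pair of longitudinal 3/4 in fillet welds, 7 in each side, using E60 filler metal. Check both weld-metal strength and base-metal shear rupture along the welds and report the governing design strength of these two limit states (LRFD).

φR_n ≈ 200 kip (weld metal governs)

E60XX → F_EXX = 60 ksi.
t_e = 0.707 × 0.75 = 0.5302 in; L = 14 in.
Weld metal: φR_n = 0.75 × 0.6 × 60 × 0.5302 × 14 = 200.4 kip.
Base metal (shear rupture): φR_n = 0.75 × 0.6 × 58 × 0.875 × 14 = 319.7 kip.
Governing: weld metal.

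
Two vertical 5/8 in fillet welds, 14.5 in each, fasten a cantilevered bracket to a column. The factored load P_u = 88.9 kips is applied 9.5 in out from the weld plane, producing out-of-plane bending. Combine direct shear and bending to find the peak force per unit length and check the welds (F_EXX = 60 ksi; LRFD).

f_max ≈ 12.4 kip/in; NOT adequate

L_w = 2 × 14.5 = 29 in; section modulus (unit throat) S = 2 × L²/6 = 70.08 in².
Direct shear f_v = P/L_w = 88.9/29 = 3.066 kip/in.
Moment M = P × e = 88.9 × 9.5 = 844.55 kip·in; bending f_b = M/S = 12.05 kip/in.
f_max = √(f_v² + f_b²) = √(3.066² + 12.05²) = 12.43 kip/in.
φr_n = 0.75 × 0.6 × 60 × (0.707 × 0.625) = 11.93 kip/in → NOT adequate.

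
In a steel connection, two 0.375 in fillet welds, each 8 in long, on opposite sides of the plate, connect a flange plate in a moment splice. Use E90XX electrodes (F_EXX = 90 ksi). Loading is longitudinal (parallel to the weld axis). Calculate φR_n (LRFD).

φR_n ≈ 172 kips

Effective throat t_e = 0.707 × 0.375 = 0.2651 in.
Total length L = 16 in; A_we = 0.2651 × 16 = 4.242 in².
F_nw = 0.6 F_EXX = 0.6 × 90 = 54 ksi.
φR_n = 0.75 × 54 × 4.242 = 171.8 kips.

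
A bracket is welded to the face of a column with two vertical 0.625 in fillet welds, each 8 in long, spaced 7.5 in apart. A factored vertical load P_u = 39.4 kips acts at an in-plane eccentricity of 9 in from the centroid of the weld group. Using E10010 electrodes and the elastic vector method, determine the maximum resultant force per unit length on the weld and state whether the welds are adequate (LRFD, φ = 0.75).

f_max ≈ 8.15 kip/in; adequate

E100XX → F_EXX = 100 ksi.
Total weld length L_w = 16 in. Treat welds as unit-width lines.
Polar moment about centroid: J = 2[d³/12 + d(b/2)²] = 2[8³/12 + 8×3.75²] = 310.3 in³.
Direct shear f_v = P/L_w = 39.4 / 16 = 2.462 kip/in (vertical).
Torsion M = P·e = 39.4 × 9 = 354.6 kip·in.
Critical point at (x, y) = (3.75, 4) from centroid. f_tx = M·y/J = 4.571 kip/in; f_ty = M·x/J = 4.285 kip/in.
Resultant f_max = √[f_tx² + (f_v + f_ty)²] = √[4.571² + (2.462 + 4.285)²] = 8.15 kip/in.
Capacity per unit length: φr_n = 0.75 × 0.6 × 100 × (0.707 × 0.625) = 19.88 kip/in.
8.15 ≤ 19.88 → adequate.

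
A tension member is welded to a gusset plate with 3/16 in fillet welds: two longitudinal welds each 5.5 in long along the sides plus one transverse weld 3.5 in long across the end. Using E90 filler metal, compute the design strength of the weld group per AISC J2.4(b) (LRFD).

E90XX → F_EXX = 90 ksi.
t_e = 0.707 × 0.1875 = 0.1326 in.
R_nwl = 0.6 × 90 × 0.1326 × 11 = 78.74 kip (longitudinal, 2 welds).
R_nwt = 0.6 × 90 × 0.1326 × 3.5 = 25.05 kip (transverse, base value).
(i) R_nwl + R_nwt = 103.8 kip; (ii) 0.85 R_nwl + 1.5 R_nwt = 104.5 kip.
R_n = max = 104.5 kip [governs: (ii)]; φR_n = 78.38 kip.

φR_n ≈ 78.4 kip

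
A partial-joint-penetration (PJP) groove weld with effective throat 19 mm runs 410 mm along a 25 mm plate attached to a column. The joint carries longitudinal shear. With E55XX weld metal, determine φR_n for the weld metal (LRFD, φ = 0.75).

E55XX → F_EXX = 550 MPa.
Effective throat (given) t_e = 19 mm.
A_we = 19 × 410 = 7790 mm².
F_nw = 0.6 F_EXX = 330 MPa.
φR_n = 0.75 × 330 × 7790 × 10⁻³ = 1928 kN.

φR_n ≈ 1930 kN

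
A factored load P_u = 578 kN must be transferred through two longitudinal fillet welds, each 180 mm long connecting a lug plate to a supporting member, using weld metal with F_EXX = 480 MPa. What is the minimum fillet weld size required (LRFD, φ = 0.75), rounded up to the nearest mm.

Total weld length L = 360 mm.
Required throat t_e = P_u / (φ × 0.6 F_EXX × L) = 578 / (0.75 × 0.6 × 480 × 360 × 10⁻³) = 7.433 mm.
Required leg w = t_e / 0.707 = 10.51 mm → use 11 mm.

w = 11 mm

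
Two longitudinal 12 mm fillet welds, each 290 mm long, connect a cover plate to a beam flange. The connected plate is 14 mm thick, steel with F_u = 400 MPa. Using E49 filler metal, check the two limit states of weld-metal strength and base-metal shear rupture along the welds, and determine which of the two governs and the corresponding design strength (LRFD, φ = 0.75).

E49XX → F_EXX = 490 MPa.
t_e = 0.707 × 12 = 8.484 mm; L = 580 mm.
Weld metal: φR_n = 0.75 × 0.6 × 490 × 8.484 × 580 × 10⁻³ = 1085 kN.
Base metal (shear rupture): φR_n = 0.75 × 0.6 × 400 × 14 × 580 × 10⁻³ = 1462 kN.
Governing: weld metal.

φR_n ≈ 1090 kN (weld metal governs)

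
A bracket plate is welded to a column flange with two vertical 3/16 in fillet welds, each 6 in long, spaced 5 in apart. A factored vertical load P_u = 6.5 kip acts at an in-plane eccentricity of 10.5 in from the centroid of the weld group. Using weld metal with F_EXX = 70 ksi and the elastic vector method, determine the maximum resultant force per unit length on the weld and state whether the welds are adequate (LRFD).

f_max ≈ 2.78 kip/in; adequate

Total weld length L_w = 12 in. Treat welds as unit-width lines.
Polar moment about centroid: J = 2[d³/12 + d(b/2)²] = 2[6³/12 + 6×2.5²] = 111 in³.
Direct shear f_v = P/L_w = 6.5 / 12 = 0.5417 kip/in (vertical).
Torsion M = P·e = 6.5 × 10.5 = 68.25 kip·in.
Critical point at (x, y) = (2.5, 3) from centroid. f_tx = M·y/J = 1.845 kip/in; f_ty = M·x/J = 1.537 kip/in.
Resultant f_max = √[f_tx² + (f_v + f_ty)²] = √[1.845² + (0.5417 + 1.537)²] = 2.779 kip/in.
Capacity per unit length: φr_n = 0.75 × 0.6 × 70 × (0.707 × 0.1875) = 4.176 kip/in.
2.779 ≤ 4.176 → adequate.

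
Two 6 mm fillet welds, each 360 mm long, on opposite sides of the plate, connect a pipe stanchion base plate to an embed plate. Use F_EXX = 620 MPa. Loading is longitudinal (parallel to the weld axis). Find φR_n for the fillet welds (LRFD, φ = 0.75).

φR_n ≈ 852 kN

Effective throat t_e = 0.707 × 6 = 4.242 mm.
Total length L = 720 mm; A_we = 4.242 × 720 = 3054 mm².
F_nw = 0.6 F_EXX = 0.6 × 620 = 372 MPa.
φR_n = 0.75 × 372 × 3054 × 10⁻³ = 852.1 kN.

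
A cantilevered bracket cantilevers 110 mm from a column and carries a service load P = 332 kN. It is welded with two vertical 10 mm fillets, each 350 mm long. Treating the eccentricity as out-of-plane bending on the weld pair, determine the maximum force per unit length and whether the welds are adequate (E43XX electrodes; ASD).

f_max ≈ 1010 N/mm; NOT adequate

E43XX → F_EXX = 430 MPa.
L_w = 2 × 350 = 700 mm; section modulus (unit throat) S = 2 × L²/6 = 40830 mm².
Direct shear f_v = P/L_w = 332×10³/700 = 474.3 N/mm.
Moment M = P × e = 332×10³ × 110 = 36520000 N·mm; bending f_b = M/S = 894.4 N/mm.
f_max = √(f_v² + f_b²) = √(474.3² + 894.4²) = 1012 N/mm.
r_n/Ω = (1/2.0) × 0.6 × 430 × (0.707 × 10) = 912 N/mm → NOT adequate.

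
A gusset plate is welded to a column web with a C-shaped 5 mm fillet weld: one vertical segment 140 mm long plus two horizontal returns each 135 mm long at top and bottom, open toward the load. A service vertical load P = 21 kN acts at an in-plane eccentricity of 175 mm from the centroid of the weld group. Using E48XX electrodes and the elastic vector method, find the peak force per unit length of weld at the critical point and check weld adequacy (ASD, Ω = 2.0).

f_max ≈ 219 N/mm; adequate

E48XX → F_EXX = 480 MPa.
Total weld length L_w = 410 mm. Treat welds as unit-width lines.
Centroid: x̄ = 2×135×67.5 / 410 = 44.45 mm from the vertical weld.
Polar moment about centroid: J = I_x + I_y = [140³/12 + 2×135×70²] + [140×44.45² + 2(135³/12 + 135×23.05²)] = 2382000 mm³.
Direct shear f_v = P/L_w = 21×10³ / 410 = 51.22 N/mm (vertical).
Torsion M = P·e = 21×10³ × 175 = 3675000 N·mm.
Critical point at (x, y) = (90.55, 70) from centroid. f_tx = M·y/J = 108 N/mm; f_ty = M·x/J = 139.7 N/mm.
Resultant f_max = √[f_tx² + (f_v + f_ty)²] = √[108² + (51.22 + 139.7)²] = 219.4 N/mm.
Capacity per unit length: r_n/Ω = (1/2.0) × 0.6 × 480 × (0.707 × 5) = 509 N/mm.
219.4 ≤ 509 → adequate.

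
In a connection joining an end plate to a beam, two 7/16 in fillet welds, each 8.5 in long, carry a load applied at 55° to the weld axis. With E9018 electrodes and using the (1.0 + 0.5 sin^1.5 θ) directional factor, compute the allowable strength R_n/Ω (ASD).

R_n/Ω ≈ 195 kips

E90XX → F_EXX = 90 ksi.
t_e = 0.707 × 0.4375 = 0.3093 in; A_we = 0.3093 × 17 = 5.258 in².
Directional factor: 1.0 + 0.5 sin^1.5(55°) = 1.371.
F_nw = 0.6 × 90 × 1.371 = 74.02 ksi.
R_n/Ω = (74.02 × 5.258) / 2.0 = 194.6 kips.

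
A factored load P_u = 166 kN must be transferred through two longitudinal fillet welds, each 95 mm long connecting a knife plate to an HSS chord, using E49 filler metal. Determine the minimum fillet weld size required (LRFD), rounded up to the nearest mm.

E49XX → F_EXX = 490 MPa.
Total weld length L = 190 mm.
Required throat t_e = P_u / (φ × 0.6 F_EXX × L) = 166 / (0.75 × 0.6 × 490 × 190 × 10⁻³) = 3.962 mm.
Required leg w = t_e / 0.707 = 5.604 mm → use 6 mm.

w = 6 mm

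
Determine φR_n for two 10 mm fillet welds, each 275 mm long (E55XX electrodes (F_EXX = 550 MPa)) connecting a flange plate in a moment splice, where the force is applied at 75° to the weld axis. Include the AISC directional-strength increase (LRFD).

t_e = 0.707 × 10 = 7.07 mm; A_we = 7.07 × 550 = 3888 mm².
Directional factor: 1.0 + 0.5 sin^1.5(75°) = 1.475.
F_nw = 0.6 × 550 × 1.475 = 486.6 MPa.
φR_n = 0.75 × 486.6 × 3888 × 10⁻³ = 1419 kN.

φR_n ≈ 1420 kN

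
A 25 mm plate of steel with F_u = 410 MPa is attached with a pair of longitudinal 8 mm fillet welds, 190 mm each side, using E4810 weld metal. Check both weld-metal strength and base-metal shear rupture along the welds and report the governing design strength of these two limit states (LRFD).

E48XX → F_EXX = 480 MPa.
t_e = 0.707 × 8 = 5.656 mm; L = 380 mm.
Weld metal: φR_n = 0.75 × 0.6 × 480 × 5.656 × 380 × 10⁻³ = 464.2 kN.
Base metal (shear rupture): φR_n = 0.75 × 0.6 × 410 × 25 × 380 × 10⁻³ = 1753 kN.
Governing: weld metal.

φR_n ≈ 464 kN (weld metal governs)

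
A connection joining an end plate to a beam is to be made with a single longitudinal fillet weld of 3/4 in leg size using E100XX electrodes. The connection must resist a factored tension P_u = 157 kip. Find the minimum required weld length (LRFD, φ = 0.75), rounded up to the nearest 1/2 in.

E100XX → F_EXX = 100 ksi.
Throat t_e = 0.707 × 0.75 = 0.5302 in.
φr_n = 0.75 × 0.6 × 100 × 0.5302 = 23.86 kip/in.
L_req = P_u / φr_n = 157 / 23.86 = 6.58 in total.
Round up → use L = 7 in.

L = 7 in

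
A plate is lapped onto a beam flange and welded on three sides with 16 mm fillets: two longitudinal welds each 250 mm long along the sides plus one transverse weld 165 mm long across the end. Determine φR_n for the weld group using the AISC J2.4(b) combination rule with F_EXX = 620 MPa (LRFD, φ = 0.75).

φR_n ≈ 2120 kN

t_e = 0.707 × 16 = 11.31 mm.
R_nwl = 0.6 × 620 × 11.31 × 500 × 10⁻³ = 2104 kN (longitudinal, 2 welds).
R_nwt = 0.6 × 620 × 11.31 × 165 × 10⁻³ = 694.3 kN (transverse, base value).
(i) R_nwl + R_nwt = 2798 kN; (ii) 0.85 R_nwl + 1.5 R_nwt = 2830 kN.
R_n = max = 2830 kN [governs: (ii)]; φR_n = 2122 kN.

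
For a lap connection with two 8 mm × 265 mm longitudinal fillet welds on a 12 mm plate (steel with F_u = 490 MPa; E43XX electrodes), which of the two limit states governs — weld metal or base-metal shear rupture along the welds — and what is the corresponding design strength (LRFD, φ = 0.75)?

φR_n ≈ 580 kN (weld metal governs)

E43XX → F_EXX = 430 MPa.
t_e = 0.707 × 8 = 5.656 mm; L = 530 mm.
Weld metal: φR_n = 0.75 × 0.6 × 430 × 5.656 × 530 × 10⁻³ = 580.1 kN.
Base metal (shear rupture): φR_n = 0.75 × 0.6 × 490 × 12 × 530 × 10⁻³ = 1402 kN.
Governing: weld metal.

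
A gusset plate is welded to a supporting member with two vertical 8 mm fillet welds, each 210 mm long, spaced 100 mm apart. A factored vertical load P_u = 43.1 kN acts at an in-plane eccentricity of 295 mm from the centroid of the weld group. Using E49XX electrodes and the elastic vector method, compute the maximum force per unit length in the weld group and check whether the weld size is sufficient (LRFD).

E49XX → F_EXX = 490 MPa.
Total weld length L_w = 420 mm. Treat welds as unit-width lines.
Polar moment about centroid: J = 2[d³/12 + d(b/2)²] = 2[210³/12 + 210×50²] = 2594000 mm³.
Direct shear f_v = P/L_w = 43.1×10³ / 420 = 102.6 N/mm (vertical).
Torsion M = P·e = 43.1×10³ × 295 = 12714000 N·mm.
Critical point at (x, y) = (50, 105) from centroid. f_tx = M·y/J = 514.8 N/mm; f_ty = M·x/J = 245.1 N/mm.
Resultant f_max = √[f_tx² + (f_v + f_ty)²] = √[514.8² + (102.6 + 245.1)²] = 621.2 N/mm.
Capacity per unit length: φr_n = 0.75 × 0.6 × 490 × (0.707 × 8) = 1247 N/mm.
621.2 ≤ 1247 → adequate.

f_max ≈ 621 N/mm; adequate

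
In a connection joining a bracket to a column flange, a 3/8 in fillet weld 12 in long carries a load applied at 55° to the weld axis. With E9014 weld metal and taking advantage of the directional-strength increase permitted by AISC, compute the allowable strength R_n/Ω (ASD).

R_n/Ω ≈ 118 kip

E90XX → F_EXX = 90 ksi.
t_e = 0.707 × 0.375 = 0.2651 in; A_we = 0.2651 × 12 = 3.181 in².
Directional factor: 1.0 + 0.5 sin^1.5(55°) = 1.371.
F_nw = 0.6 × 90 × 1.371 = 74.02 ksi.
R_n/Ω = (74.02 × 3.181) / 2.0 = 117.7 kip.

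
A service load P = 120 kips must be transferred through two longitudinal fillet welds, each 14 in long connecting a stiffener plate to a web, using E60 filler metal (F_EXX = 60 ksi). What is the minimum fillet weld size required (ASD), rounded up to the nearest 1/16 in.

w = 3/8 in

Total weld length L = 28 in.
Required throat t_e = P × Ω / (0.6 F_EXX × L) = 120 × 2.0 / (0.6 × 60 × 28) = 0.2381 in.
Required leg w = t_e / 0.707 = 0.3368 in → use 3/8 in.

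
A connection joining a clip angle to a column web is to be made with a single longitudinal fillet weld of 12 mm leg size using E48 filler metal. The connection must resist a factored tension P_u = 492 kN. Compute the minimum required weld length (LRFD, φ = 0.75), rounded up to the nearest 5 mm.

L = 270 mm

E48XX → F_EXX = 480 MPa.
Throat t_e = 0.707 × 12 = 8.484 mm.
φr_n = 0.75 × 0.6 × 480 × 8.484 × 10⁻³ = 1.833 kN/mm.
L_req = P_u / φr_n = 492 / 1.833 = 268.5 mm total.
Round up → use L = 270 mm.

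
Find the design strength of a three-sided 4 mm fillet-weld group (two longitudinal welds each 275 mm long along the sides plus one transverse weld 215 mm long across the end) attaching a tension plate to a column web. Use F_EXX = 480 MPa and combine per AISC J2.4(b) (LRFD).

φR_n ≈ 483 kN

t_e = 0.707 × 4 = 2.828 mm.
R_nwl = 0.6 × 480 × 2.828 × 550 × 10⁻³ = 448 kN (longitudinal, 2 welds).
R_nwt = 0.6 × 480 × 2.828 × 215 × 10⁻³ = 175.1 kN (transverse, base value).
(i) R_nwl + R_nwt = 623.1 kN; (ii) 0.85 R_nwl + 1.5 R_nwt = 643.4 kN.
R_n = max = 643.4 kN [governs: (ii)]; φR_n = 482.6 kN.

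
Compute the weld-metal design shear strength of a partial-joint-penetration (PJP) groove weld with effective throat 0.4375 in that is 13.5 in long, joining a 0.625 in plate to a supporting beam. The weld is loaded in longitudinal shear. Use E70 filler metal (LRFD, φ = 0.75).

φR_n ≈ 186 kip

E70XX → F_EXX = 70 ksi.
Effective throat (given) t_e = 0.4375 in.
A_we = 0.4375 × 13.5 = 5.906 in².
F_nw = 0.6 F_EXX = 42 ksi.
φR_n = 0.75 × 42 × 5.906 = 186 kip.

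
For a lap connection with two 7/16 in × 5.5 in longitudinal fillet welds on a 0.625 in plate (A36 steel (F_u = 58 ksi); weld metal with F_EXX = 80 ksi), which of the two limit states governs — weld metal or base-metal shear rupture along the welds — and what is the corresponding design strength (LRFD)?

φR_n ≈ 122 kip (weld metal governs)

t_e = 0.707 × 0.4375 = 0.3093 in; L = 11 in.
Weld metal: φR_n = 0.75 × 0.6 × 80 × 0.3093 × 11 = 122.5 kip.
Base metal (shear rupture): φR_n = 0.75 × 0.6 × 58 × 0.625 × 11 = 179.4 kip.
Governing: weld metal.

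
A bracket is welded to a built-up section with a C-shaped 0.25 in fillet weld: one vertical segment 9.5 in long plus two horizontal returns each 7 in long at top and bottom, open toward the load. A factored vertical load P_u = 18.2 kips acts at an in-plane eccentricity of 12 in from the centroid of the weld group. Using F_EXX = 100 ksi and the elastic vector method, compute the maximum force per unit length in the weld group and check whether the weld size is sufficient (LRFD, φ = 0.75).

Total weld length L_w = 23.5 in. Treat welds as unit-width lines.
Centroid: x̄ = 2×7×3.5 / 23.5 = 2.085 in from the vertical weld.
Polar moment about centroid: J = I_x + I_y = [9.5³/12 + 2×7×4.75²] + [9.5×2.085² + 2(7³/12 + 7×1.415²)] = 513.8 in³.
Direct shear f_v = P/L_w = 18.2 / 23.5 = 0.7745 kip/in (vertical).
Torsion M = P·e = 18.2 × 12 = 218.4 kip·in.
Critical point at (x, y) = (4.915, 4.75) from centroid. f_tx = M·y/J = 2.019 kip/in; f_ty = M·x/J = 2.089 kip/in.
Resultant f_max = √[f_tx² + (f_v + f_ty)²] = √[2.019² + (0.7745 + 2.089)²] = 3.504 kip/in.
Capacity per unit length: φr_n = 0.75 × 0.6 × 100 × (0.707 × 0.25) = 7.954 kip/in.
3.504 ≤ 7.954 → adequate.

f_max ≈ 3.5 kip/in; adequate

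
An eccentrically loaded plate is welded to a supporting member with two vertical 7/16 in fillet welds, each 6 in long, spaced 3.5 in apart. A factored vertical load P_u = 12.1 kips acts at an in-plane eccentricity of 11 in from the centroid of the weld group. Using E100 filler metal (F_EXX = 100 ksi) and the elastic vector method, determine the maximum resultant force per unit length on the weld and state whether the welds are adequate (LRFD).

Total weld length L_w = 12 in. Treat welds as unit-width lines.
Polar moment about centroid: J = 2[d³/12 + d(b/2)²] = 2[6³/12 + 6×1.75²] = 72.75 in³.
Direct shear f_v = P/L_w = 12.1 / 12 = 1.008 kip/in (vertical).
Torsion M = P·e = 12.1 × 11 = 133.1 kip·in.
Critical point at (x, y) = (1.75, 3) from centroid. f_tx = M·y/J = 5.489 kip/in; f_ty = M·x/J = 3.202 kip/in.
Resultant f_max = √[f_tx² + (f_v + f_ty)²] = √[5.489² + (1.008 + 3.202)²] = 6.917 kip/in.
Capacity per unit length: φr_n = 0.75 × 0.6 × 100 × (0.707 × 0.4375) = 13.92 kip/in.
6.917 ≤ 13.92 → adequate.

f_max ≈ 6.92 kip/in; adequate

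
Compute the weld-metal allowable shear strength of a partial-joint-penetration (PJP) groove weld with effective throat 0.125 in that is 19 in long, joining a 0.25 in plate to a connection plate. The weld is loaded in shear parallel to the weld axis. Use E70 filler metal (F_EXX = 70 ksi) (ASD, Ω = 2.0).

R_n/Ω ≈ 49.9 kip

Effective throat (given) t_e = 0.125 in.
A_we = 0.125 × 19 = 2.375 in².
F_nw = 0.6 F_EXX = 42 ksi.
R_n/Ω = (42 × 2.375) / 2.0 = 49.88 kip.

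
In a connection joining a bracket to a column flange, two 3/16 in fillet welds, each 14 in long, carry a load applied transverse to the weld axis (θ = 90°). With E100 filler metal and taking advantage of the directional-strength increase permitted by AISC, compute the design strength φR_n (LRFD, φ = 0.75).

E100XX → F_EXX = 100 ksi.
t_e = 0.707 × 0.1875 = 0.1326 in; A_we = 0.1326 × 28 = 3.712 in².
Directional factor: 1.0 + 0.5 sin^1.5(90°) = 1.5.
F_nw = 0.6 × 100 × 1.5 = 90 ksi.
φR_n = 0.75 × 90 × 3.712 = 250.5 kip.

φR_n ≈ 251 kip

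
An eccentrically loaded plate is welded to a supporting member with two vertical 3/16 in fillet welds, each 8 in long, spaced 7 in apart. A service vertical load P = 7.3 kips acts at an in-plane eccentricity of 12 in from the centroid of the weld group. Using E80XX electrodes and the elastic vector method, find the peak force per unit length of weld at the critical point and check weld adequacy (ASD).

f_max ≈ 1.99 kip/in; adequate

E80XX → F_EXX = 80 ksi.
Total weld length L_w = 16 in. Treat welds as unit-width lines.
Polar moment about centroid: J = 2[d³/12 + d(b/2)²] = 2[8³/12 + 8×3.5²] = 281.3 in³.
Direct shear f_v = P/L_w = 7.3 / 16 = 0.4562 kip/in (vertical).
Torsion M = P·e = 7.3 × 12 = 87.6 kip·in.
Critical point at (x, y) = (3.5, 4) from centroid. f_tx = M·y/J = 1.245 kip/in; f_ty = M·x/J = 1.09 kip/in.
Resultant f_max = √[f_tx² + (f_v + f_ty)²] = √[1.245² + (0.4562 + 1.09)²] = 1.985 kip/in.
Capacity per unit length: r_n/Ω = (1/2.0) × 0.6 × 80 × (0.707 × 0.1875) = 3.181 kip/in.
1.985 ≤ 3.181 → adequate.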